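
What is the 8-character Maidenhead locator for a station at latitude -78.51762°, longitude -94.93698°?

EB21ml75

Add 180° to longitude and 90° to latitude: 85.06302, 11.48238.
Field: lon ⌊85.06302/20⌋ = 4 → E; lat ⌊11.48238/10⌋ = 1 → B.
Square: lon ⌊5.06302/2⌋ = 2; lat ⌊1.48238/1⌋ = 1.
Subsquare: lon ⌊1.06302/0.0833333⌋ = 12 → m; lat ⌊0.48238/0.0416667⌋ = 11 → l.
Extended square: lon ⌊0.06302/0.00833333⌋ = 7; lat ⌊0.02405/0.00416667⌋ = 5.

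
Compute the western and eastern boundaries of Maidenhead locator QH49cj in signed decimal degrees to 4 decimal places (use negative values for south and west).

148.1667, 148.2500

Field Q=16, H=7: +16·20° lon, +7·10° lat → SW at lon 140°, lat -20°.
Square 4, 9: +4·2° lon, +9·1° lat → SW at lon 148°, lat -11°.
Subsquare c=2, j=9: +2·0.0833333° lon, +9·0.0416667° lat → SW at lon 148.167°, lat -10.625°.
Cell spans 0.0833333° lon × 0.0416667° lat.
west 148.1667, east 148.2500.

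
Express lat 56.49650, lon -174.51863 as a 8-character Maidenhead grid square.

AO26rl79

Offset from 180°W / 90°S: lon 5.48137°, lat 146.49650°.
Field: 5.48137/20 → 0 → A, 146.49650/10 → 14 → O; chars AO.
Square: 5.48137/2 → 2, 6.49650/1 → 6; chars 26.
Subsquare: 1.48137/0.0833333 → 17 → r, 0.49650/0.0416667 → 11 → l; chars rl.
Extended square: 0.06470/0.00833333 → 7, 0.03817/0.00416667 → 9; chars 79.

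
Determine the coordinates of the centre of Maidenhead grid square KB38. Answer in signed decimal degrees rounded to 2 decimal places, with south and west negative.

-71.50, 27.00

Field K=10, B=1: +10·20° lon, +1·10° lat → SW at lon 20°, lat -80°.
Square 3, 8: +3·2° lon, +8·1° lat → SW at lon 26°, lat -72°.
Cell spans 2° lon × 1° lat. Centre is SW corner plus half of each.
latitude -71.50, longitude 27.00.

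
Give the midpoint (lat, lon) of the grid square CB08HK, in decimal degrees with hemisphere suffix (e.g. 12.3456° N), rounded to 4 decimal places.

Field C=2, B=1: +2·20° lon, +1·10° lat → SW at lon -140°, lat -80°.
Square 0, 8: +0·2° lon, +8·1° lat → SW at lon -140°, lat -72°.
Subsquare h=7, k=10: +7·0.0833333° lon, +10·0.0416667° lat → SW at lon -139.417°, lat -71.5833°.
Cell spans 0.0833333° lon × 0.0416667° lat. Centre is SW corner plus half of each.
latitude 71.5625° S, longitude 139.3750° W.

71.5625° S, 139.3750° W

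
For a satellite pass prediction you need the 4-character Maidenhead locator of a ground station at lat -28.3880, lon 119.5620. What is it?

OG91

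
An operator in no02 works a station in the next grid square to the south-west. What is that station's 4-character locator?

Longitude square 0; −1 → -1, wraps to 9, carry into field.
Longitude field N = 13; −1 → 12 = M.
Latitude square 2; −1 → 1.

MO91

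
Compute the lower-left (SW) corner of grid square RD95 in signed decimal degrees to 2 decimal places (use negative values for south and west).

-55.00, 178.00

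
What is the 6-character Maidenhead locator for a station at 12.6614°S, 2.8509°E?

Shift to the Maidenhead origin (180°W, 90°S): lon 182.8509, lat 77.3386.
Field: 182.8509/20 → 9 → J, 77.3386/10 → 7 → H; chars JH.
Square: 2.8509/2 → 1, 7.3386/1 → 7; chars 17.
Subsquare: 0.8509/0.0833333 → 10 → k, 0.3386/0.0416667 → 8 → i; chars ki.

JH17ki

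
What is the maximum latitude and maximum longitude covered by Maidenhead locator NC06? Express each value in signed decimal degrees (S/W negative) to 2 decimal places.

-63.00, 82.00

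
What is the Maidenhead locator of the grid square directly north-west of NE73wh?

NE73vi

Longitude subsquare w = 22; −1 → 21 = v.
Latitude subsquare h = 7; +1 → 8 = i.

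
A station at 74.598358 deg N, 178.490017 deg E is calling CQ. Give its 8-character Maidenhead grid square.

RQ94fo83

Shift to the Maidenhead origin (180°W, 90°S): lon 358.49002, lat 164.59836.
Field: 358.49002/20 → 17 → R, 164.59836/10 → 16 → Q; chars RQ.
Square: 18.49002/2 → 9, 4.59836/1 → 4; chars 94.
Subsquare: 0.49002/0.0833333 → 5 → f, 0.59836/0.0416667 → 14 → o; chars fo.
Extended square: 0.07335/0.00833333 → 8, 0.01502/0.00416667 → 3; chars 83.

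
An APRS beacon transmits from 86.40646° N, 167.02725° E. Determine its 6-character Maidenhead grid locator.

RR36mj

Add 180° to longitude and 90° to latitude: 347.0272, 176.4065.
Field: lon ⌊347.0272/20⌋ = 17 → R; lat ⌊176.4065/10⌋ = 17 → R.
Square: lon ⌊7.0272/2⌋ = 3; lat ⌊6.4065/1⌋ = 6.
Subsquare: lon ⌊1.0272/0.0833333⌋ = 12 → m; lat ⌊0.4065/0.0416667⌋ = 9 → j.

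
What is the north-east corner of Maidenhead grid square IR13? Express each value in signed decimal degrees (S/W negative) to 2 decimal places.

84.00, -16.00

Field I=8, R=17: +8·20° lon, +17·10° lat → SW at lon -20°, lat 80°.
Square 1, 3: +1·2° lon, +3·1° lat → SW at lon -18°, lat 83°.
Cell spans 2° lon × 1° lat. NE corner is SW corner plus one full cell.
latitude 84.00, longitude -16.00.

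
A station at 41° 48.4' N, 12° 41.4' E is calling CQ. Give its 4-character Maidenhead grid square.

JN61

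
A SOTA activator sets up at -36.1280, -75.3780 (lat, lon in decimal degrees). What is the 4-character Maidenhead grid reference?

FF23

Offset from 180°W / 90°S: lon 104.62°, lat 53.87°.
Field: 104.62/20 → 5 → F, 53.87/10 → 5 → F; chars FF.
Square: 4.62/2 → 2, 3.87/1 → 3; chars 23.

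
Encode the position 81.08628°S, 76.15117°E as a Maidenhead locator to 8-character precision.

MA88bv89

Add 180° to longitude and 90° to latitude: 256.15117, 8.91372.
Field (20°×10°, letters A–R): 256.15117/20 → 12 → M, 8.91372/10 → 0 → A; chars MA.
Square (2°×1°, digits 0–9): 16.15117/2 → 8, 8.91372/1 → 8; chars 88.
Subsquare (5′×2.5′, letters a–x): 0.15117/0.0833333 → 1 → b, 0.91372/0.0416667 → 21 → v; chars bv.
Extended square (30″×15″, digits 0–9): 0.06784/0.00833333 → 8, 0.03872/0.00416667 → 9; chars 89.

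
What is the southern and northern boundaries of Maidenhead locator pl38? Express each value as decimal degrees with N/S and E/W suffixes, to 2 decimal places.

28.00° N, 29.00° N

Field P=15, L=11: +15·20° lon, +11·10° lat → SW at lon 120°, lat 20°.
Square 3, 8: +3·2° lon, +8·1° lat → SW at lon 126°, lat 28°.
Cell spans 2° lon × 1° lat.
south 28.00° N, north 29.00° N.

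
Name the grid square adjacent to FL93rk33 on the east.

Longitude extended square 3; +1 → 4.
The latitude characters are unchanged.

FL93rk43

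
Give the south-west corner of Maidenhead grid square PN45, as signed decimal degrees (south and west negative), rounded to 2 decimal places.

45.00, 128.00

Field P=15, N=13: +15·20° lon, +13·10° lat → SW at lon 120°, lat 40°.
Square 4, 5: +4·2° lon, +5·1° lat → SW at lon 128°, lat 45°.
latitude 45.00, longitude 128.00.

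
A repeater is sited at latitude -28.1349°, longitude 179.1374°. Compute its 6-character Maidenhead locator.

RG91nu

Add 180° to longitude and 90° to latitude: 359.1374, 61.8651.
Field: 359.1374/20 → 17 → R, 61.8651/10 → 6 → G; chars RG.
Square: 19.1374/2 → 9, 1.8651/1 → 1; chars 91.
Subsquare: 1.1374/0.0833333 → 13 → n, 0.8651/0.0416667 → 20 → u; chars nu.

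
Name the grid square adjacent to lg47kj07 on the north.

LG47kj08

Latitude extended square 7; +1 → 8.
The longitude characters are unchanged.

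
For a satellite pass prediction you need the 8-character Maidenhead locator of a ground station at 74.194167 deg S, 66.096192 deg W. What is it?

Add 180° to longitude and 90° to latitude: 113.90381, 15.80583.
Field: 113.90381/20 → 5 → F, 15.80583/10 → 1 → B; chars FB.
Square: 13.90381/2 → 6, 5.80583/1 → 5; chars 65.
Subsquare: 1.90381/0.0833333 → 22 → w, 0.80583/0.0416667 → 19 → t; chars wt.
Extended square: 0.07047/0.00833333 → 8, 0.01417/0.00416667 → 3; chars 83.

FB65wt83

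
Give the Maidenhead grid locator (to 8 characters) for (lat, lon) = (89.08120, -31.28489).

Shift to the Maidenhead origin (180°W, 90°S): lon 148.71511, lat 179.08120.
Field: 148.71511/20 → 7 → H, 179.08120/10 → 17 → R; chars HR.
Square: 8.71511/2 → 4, 9.08120/1 → 9; chars 49.
Subsquare: 0.71511/0.0833333 → 8 → i, 0.08120/0.0416667 → 1 → b; chars ib.
Extended square: 0.04844/0.00833333 → 5, 0.03953/0.00416667 → 9; chars 59.

HR49ib59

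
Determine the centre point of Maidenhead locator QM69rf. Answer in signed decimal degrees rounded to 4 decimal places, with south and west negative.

Field Q=16, M=12: +16·20° lon, +12·10° lat → SW at lon 140°, lat 30°.
Square 6, 9: +6·2° lon, +9·1° lat → SW at lon 152°, lat 39°.
Subsquare r=17, f=5: +17·0.0833333° lon, +5·0.0416667° lat → SW at lon 153.417°, lat 39.2083°.
Cell spans 0.0833333° lon × 0.0416667° lat. Centre is SW corner plus half of each.
latitude 39.2292, longitude 153.4583.

39.2292, 153.4583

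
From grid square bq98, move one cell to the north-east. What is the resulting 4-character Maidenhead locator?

Longitude square 9; +1 → 10, wraps to 0, carry into field.
Longitude field B = 1; +1 → 2 = C.
Latitude square 8; +1 → 9.

CQ09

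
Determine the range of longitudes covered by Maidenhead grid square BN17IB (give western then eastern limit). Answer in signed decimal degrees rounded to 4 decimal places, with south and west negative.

-157.3333, -157.2500

Field B=1, N=13: +1·20° lon, +13·10° lat → SW at lon -160°, lat 40°.
Square 1, 7: +1·2° lon, +7·1° lat → SW at lon -158°, lat 47°.
Subsquare i=8, b=1: +8·0.0833333° lon, +1·0.0416667° lat → SW at lon -157.333°, lat 47.0417°.
Cell spans 0.0833333° lon × 0.0416667° lat.
west -157.3333, east -157.2500.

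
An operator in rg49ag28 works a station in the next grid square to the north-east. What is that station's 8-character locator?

Longitude extended square 2; +1 → 3.
Latitude extended square 8; +1 → 9.

RG49ag39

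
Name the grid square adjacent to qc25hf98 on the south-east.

Longitude extended square 9; +1 → 10, wraps to 0, carry into subsquare.
Longitude subsquare h = 7; +1 → 8 = i.
Latitude extended square 8; −1 → 7.

QC25if07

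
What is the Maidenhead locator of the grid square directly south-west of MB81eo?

MB81dn

Longitude subsquare e = 4; −1 → 3 = d.
Latitude subsquare o = 14; −1 → 13 = n.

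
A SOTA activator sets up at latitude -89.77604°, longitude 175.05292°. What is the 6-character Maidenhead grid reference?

RA70mf

Shift to the Maidenhead origin (180°W, 90°S): lon 355.0529, lat 0.2240.
Field: 355.0529/20 → 17 → R, 0.2240/10 → 0 → A; chars RA.
Square: 15.0529/2 → 7, 0.2240/1 → 0; chars 70.
Subsquare: 1.0529/0.0833333 → 12 → m, 0.2240/0.0416667 → 5 → f; chars mf.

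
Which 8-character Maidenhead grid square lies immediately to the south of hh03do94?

HH03do93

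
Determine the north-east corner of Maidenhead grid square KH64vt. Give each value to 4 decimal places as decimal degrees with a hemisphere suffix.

15.1667° S, 33.8333° E

Field K=10, H=7: +10·20° lon, +7·10° lat → SW at lon 20°, lat -20°.
Square 6, 4: +6·2° lon, +4·1° lat → SW at lon 32°, lat -16°.
Subsquare v=21, t=19: +21·0.0833333° lon, +19·0.0416667° lat → SW at lon 33.75°, lat -15.2083°.
Cell spans 0.0833333° lon × 0.0416667° lat. NE corner is SW corner plus one full cell.
latitude 15.1667° S, longitude 33.8333° E.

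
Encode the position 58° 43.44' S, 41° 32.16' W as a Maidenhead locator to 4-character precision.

Offset from 180°W / 90°S: lon 138.46°, lat 31.28°.
Field: 138.46/20 → 6 → G, 31.28/10 → 3 → D; chars GD.
Square: 18.46/2 → 9, 1.28/1 → 1; chars 91.

GD91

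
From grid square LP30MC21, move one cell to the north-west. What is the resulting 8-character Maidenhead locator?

LP30mc12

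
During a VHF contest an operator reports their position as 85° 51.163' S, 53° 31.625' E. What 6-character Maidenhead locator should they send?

LA64sd

Add 180° to longitude and 90° to latitude: 233.5271, 4.1473.
Field: lon ⌊233.5271/20⌋ = 11 → L; lat ⌊4.1473/10⌋ = 0 → A.
Square: lon ⌊13.5271/2⌋ = 6; lat ⌊4.1473/1⌋ = 4.
Subsquare: lon ⌊1.5271/0.0833333⌋ = 18 → s; lat ⌊0.1473/0.0416667⌋ = 3 → d.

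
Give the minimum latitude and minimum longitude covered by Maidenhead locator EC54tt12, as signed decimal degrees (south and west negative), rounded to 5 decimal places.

-65.20000, -88.40833

Field E=4, C=2: +4·20° lon, +2·10° lat → SW at lon -100°, lat -70°.
Square 5, 4: +5·2° lon, +4·1° lat → SW at lon -90°, lat -66°.
Subsquare t=19, t=19: +19·0.0833333° lon, +19·0.0416667° lat → SW at lon -88.4167°, lat -65.2083°.
Extended square 1, 2: +1·0.00833333° lon, +2·0.00416667° lat → SW at lon -88.4083°, lat -65.2°.
latitude -65.20000, longitude -88.40833.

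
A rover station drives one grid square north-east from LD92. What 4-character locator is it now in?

MD03

Longitude square 9; +1 → 10, wraps to 0, carry into field.
Longitude field L = 11; +1 → 12 = M.
Latitude square 2; +1 → 3.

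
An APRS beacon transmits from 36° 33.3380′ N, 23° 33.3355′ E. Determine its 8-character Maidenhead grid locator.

KM16sn63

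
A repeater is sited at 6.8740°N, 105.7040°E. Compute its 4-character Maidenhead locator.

Add 180° to longitude and 90° to latitude: 285.70, 96.87.
Field (20°×10°, letters A–R): 285.70/20 → 14 → O, 96.87/10 → 9 → J; chars OJ.
Square (2°×1°, digits 0–9): 5.70/2 → 2, 6.87/1 → 6; chars 26.

OJ26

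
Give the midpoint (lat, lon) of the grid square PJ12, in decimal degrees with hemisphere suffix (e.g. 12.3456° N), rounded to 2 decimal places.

2.50° N, 123.00° E

Field P=15, J=9: +15·20° lon, +9·10° lat → SW at lon 120°, lat 0°.
Square 1, 2: +1·2° lon, +2·1° lat → SW at lon 122°, lat 2°.
Cell spans 2° lon × 1° lat. Centre is SW corner plus half of each.
latitude 2.50° N, longitude 123.00° E.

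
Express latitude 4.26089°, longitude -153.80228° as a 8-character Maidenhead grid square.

Offset from 180°W / 90°S: lon 26.19772°, lat 94.26089°.
Field: 26.19772/20 → 1 → B, 94.26089/10 → 9 → J; chars BJ.
Square: 6.19772/2 → 3, 4.26089/1 → 4; chars 34.
Subsquare: 0.19772/0.0833333 → 2 → c, 0.26089/0.0416667 → 6 → g; chars cg.
Extended square: 0.03105/0.00833333 → 3, 0.01089/0.00416667 → 2; chars 32.

BJ34cg32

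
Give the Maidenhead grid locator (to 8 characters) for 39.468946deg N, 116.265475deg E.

OM89dl12

Offset from 180°W / 90°S: lon 296.26547°, lat 129.46895°.
Field: lon ⌊296.26547/20⌋ = 14 → O; lat ⌊129.46895/10⌋ = 12 → M.
Square: lon ⌊16.26547/2⌋ = 8; lat ⌊9.46895/1⌋ = 9.
Subsquare: lon ⌊0.26547/0.0833333⌋ = 3 → d; lat ⌊0.46895/0.0416667⌋ = 11 → l.
Extended square: lon ⌊0.01547/0.00833333⌋ = 1; lat ⌊0.01061/0.00416667⌋ = 2.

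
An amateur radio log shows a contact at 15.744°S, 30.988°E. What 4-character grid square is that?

Offset from 180°W / 90°S: lon 210.99°, lat 74.26°.
Field (20°×10°, letters A–R): 210.99/20 → 10 → K, 74.26/10 → 7 → H; chars KH.
Square (2°×1°, digits 0–9): 10.99/2 → 5, 4.26/1 → 4; chars 54.

KH54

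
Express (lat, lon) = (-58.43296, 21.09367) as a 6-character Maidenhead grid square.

KD01nn

Offset from 180°W / 90°S: lon 201.0937°, lat 31.5670°.
Field: lon ⌊201.0937/20⌋ = 10 → K; lat ⌊31.5670/10⌋ = 3 → D.
Square: lon ⌊1.0937/2⌋ = 0; lat ⌊1.5670/1⌋ = 1.
Subsquare: lon ⌊1.0937/0.0833333⌋ = 13 → n; lat ⌊0.5670/0.0416667⌋ = 13 → n.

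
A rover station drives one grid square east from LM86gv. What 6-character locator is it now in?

LM86hv

Longitude subsquare g = 6; +1 → 7 = h.
The latitude characters are unchanged.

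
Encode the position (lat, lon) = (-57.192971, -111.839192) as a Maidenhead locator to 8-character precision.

DD42bt93

Shift to the Maidenhead origin (180°W, 90°S): lon 68.16081, lat 32.80703.
Field: 68.16081/20 → 3 → D, 32.80703/10 → 3 → D; chars DD.
Square: 8.16081/2 → 4, 2.80703/1 → 2; chars 42.
Subsquare: 0.16081/0.0833333 → 1 → b, 0.80703/0.0416667 → 19 → t; chars bt.
Extended square: 0.07747/0.00833333 → 9, 0.01536/0.00416667 → 3; chars 93.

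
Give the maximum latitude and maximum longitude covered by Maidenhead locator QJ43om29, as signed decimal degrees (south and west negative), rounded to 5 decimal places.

3.54167, 149.19167

Field Q=16, J=9: +16·20° lon, +9·10° lat → SW at lon 140°, lat 0°.
Square 4, 3: +4·2° lon, +3·1° lat → SW at lon 148°, lat 3°.
Subsquare o=14, m=12: +14·0.0833333° lon, +12·0.0416667° lat → SW at lon 149.167°, lat 3.5°.
Extended square 2, 9: +2·0.00833333° lon, +9·0.00416667° lat → SW at lon 149.183°, lat 3.5375°.
Cell spans 0.00833333° lon × 0.00416667° lat. NE corner is SW corner plus one full cell.
latitude 3.54167, longitude 149.19167.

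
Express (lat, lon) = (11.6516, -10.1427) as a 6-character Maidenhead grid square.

IK41wp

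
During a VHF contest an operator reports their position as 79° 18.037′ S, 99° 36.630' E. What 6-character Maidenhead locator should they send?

NB90tq

Offset from 180°W / 90°S: lon 279.6105°, lat 10.6994°.
Field (20°×10°, letters A–R): lon ⌊279.6105/20⌋ = 13 → N; lat ⌊10.6994/10⌋ = 1 → B.
Square (2°×1°, digits 0–9): lon ⌊19.6105/2⌋ = 9; lat ⌊0.6994/1⌋ = 0.
Subsquare (5′×2.5′, letters a–x): lon ⌊1.6105/0.0833333⌋ = 19 → t; lat ⌊0.6994/0.0416667⌋ = 16 → q.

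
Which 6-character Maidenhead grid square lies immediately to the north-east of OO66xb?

Longitude subsquare x = 23; +1 → 24, wraps to 0 = a, carry into square.
Longitude square 6; +1 → 7.
Latitude subsquare b = 1; +1 → 2 = c.

OO76ac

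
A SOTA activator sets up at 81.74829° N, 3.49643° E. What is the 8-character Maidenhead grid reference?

JR11rr99

Offset from 180°W / 90°S: lon 183.49643°, lat 171.74829°.
Field: lon ⌊183.49643/20⌋ = 9 → J; lat ⌊171.74829/10⌋ = 17 → R.
Square: lon ⌊3.49643/2⌋ = 1; lat ⌊1.74829/1⌋ = 1.
Subsquare: lon ⌊1.49643/0.0833333⌋ = 17 → r; lat ⌊0.74829/0.0416667⌋ = 17 → r.
Extended square: lon ⌊0.07976/0.00833333⌋ = 9; lat ⌊0.03996/0.00416667⌋ = 9.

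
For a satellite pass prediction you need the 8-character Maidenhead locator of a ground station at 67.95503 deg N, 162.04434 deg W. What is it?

Add 180° to longitude and 90° to latitude: 17.95566, 157.95503.
Field: 17.95566/20 → 0 → A, 157.95503/10 → 15 → P; chars AP.
Square: 17.95566/2 → 8, 7.95503/1 → 7; chars 87.
Subsquare: 1.95566/0.0833333 → 23 → x, 0.95503/0.0416667 → 22 → w; chars xw.
Extended square: 0.03899/0.00833333 → 4, 0.03836/0.00416667 → 9; chars 49.

AP87xw49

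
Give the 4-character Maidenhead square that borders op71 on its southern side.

OP70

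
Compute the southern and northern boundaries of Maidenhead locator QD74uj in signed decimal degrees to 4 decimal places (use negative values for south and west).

-55.6250, -55.5833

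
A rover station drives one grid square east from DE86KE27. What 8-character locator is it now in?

DE86ke37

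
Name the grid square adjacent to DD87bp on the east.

Longitude subsquare b = 1; +1 → 2 = c.
The latitude characters are unchanged.

DD87cp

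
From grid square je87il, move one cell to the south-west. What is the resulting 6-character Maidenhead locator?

JE87hk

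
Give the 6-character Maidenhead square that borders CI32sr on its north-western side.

CI32rs

Longitude subsquare s = 18; −1 → 17 = r.
Latitude subsquare r = 17; +1 → 18 = s.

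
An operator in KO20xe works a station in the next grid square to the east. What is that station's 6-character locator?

KO30ae

Longitude subsquare x = 23; +1 → 24, wraps to 0 = a, carry into square.
Longitude square 2; +1 → 3.
The latitude characters are unchanged.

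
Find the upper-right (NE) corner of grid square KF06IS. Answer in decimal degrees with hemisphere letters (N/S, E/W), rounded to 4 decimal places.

Field K=10, F=5: +10·20° lon, +5·10° lat → SW at lon 20°, lat -40°.
Square 0, 6: +0·2° lon, +6·1° lat → SW at lon 20°, lat -34°.
Subsquare i=8, s=18: +8·0.0833333° lon, +18·0.0416667° lat → SW at lon 20.6667°, lat -33.25°.
Cell spans 0.0833333° lon × 0.0416667° lat. NE corner is SW corner plus one full cell.
latitude 33.2083° S, longitude 20.7500° E.

33.2083° S, 20.7500° E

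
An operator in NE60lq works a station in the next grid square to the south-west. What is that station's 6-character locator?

Longitude subsquare l = 11; −1 → 10 = k.
Latitude subsquare q = 16; −1 → 15 = p.

NE60kp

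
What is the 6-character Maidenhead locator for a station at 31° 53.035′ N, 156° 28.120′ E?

Add 180° to longitude and 90° to latitude: 336.4687, 121.8839.
Field (20°×10°, letters A–R): lon ⌊336.4687/20⌋ = 16 → Q; lat ⌊121.8839/10⌋ = 12 → M.
Square (2°×1°, digits 0–9): lon ⌊16.4687/2⌋ = 8; lat ⌊1.8839/1⌋ = 1.
Subsquare (5′×2.5′, letters a–x): lon ⌊0.4687/0.0833333⌋ = 5 → f; lat ⌊0.8839/0.0416667⌋ = 21 → v.

QM81fv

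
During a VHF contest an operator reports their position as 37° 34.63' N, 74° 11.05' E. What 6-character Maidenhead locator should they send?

MM77cn

Shift to the Maidenhead origin (180°W, 90°S): lon 254.1842, lat 127.5772.
Field (20°×10°, letters A–R): lon ⌊254.1842/20⌋ = 12 → M; lat ⌊127.5772/10⌋ = 12 → M.
Square (2°×1°, digits 0–9): lon ⌊14.1842/2⌋ = 7; lat ⌊7.5772/1⌋ = 7.
Subsquare (5′×2.5′, letters a–x): lon ⌊0.1842/0.0833333⌋ = 2 → c; lat ⌊0.5772/0.0416667⌋ = 13 → n.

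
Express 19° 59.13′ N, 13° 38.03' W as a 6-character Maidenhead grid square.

IK39ex

Add 180° to longitude and 90° to latitude: 166.3662, 109.9855.
Field (20°×10°, letters A–R): 166.3662/20 → 8 → I, 109.9855/10 → 10 → K; chars IK.
Square (2°×1°, digits 0–9): 6.3662/2 → 3, 9.9855/1 → 9; chars 39.
Subsquare (5′×2.5′, letters a–x): 0.3662/0.0833333 → 4 → e, 0.9855/0.0416667 → 23 → x; chars ex.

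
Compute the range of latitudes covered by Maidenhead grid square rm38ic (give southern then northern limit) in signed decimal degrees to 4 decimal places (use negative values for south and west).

38.0833, 38.1250

Field R=17, M=12: +17·20° lon, +12·10° lat → SW at lon 160°, lat 30°.
Square 3, 8: +3·2° lon, +8·1° lat → SW at lon 166°, lat 38°.
Subsquare i=8, c=2: +8·0.0833333° lon, +2·0.0416667° lat → SW at lon 166.667°, lat 38.0833°.
Cell spans 0.0833333° lon × 0.0416667° lat.
south 38.0833, north 38.1250.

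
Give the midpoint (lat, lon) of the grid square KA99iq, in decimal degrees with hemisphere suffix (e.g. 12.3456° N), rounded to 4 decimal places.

80.3125° S, 38.7083° E

Field K=10, A=0: +10·20° lon, +0·10° lat → SW at lon 20°, lat -90°.
Square 9, 9: +9·2° lon, +9·1° lat → SW at lon 38°, lat -81°.
Subsquare i=8, q=16: +8·0.0833333° lon, +16·0.0416667° lat → SW at lon 38.6667°, lat -80.3333°.
Cell spans 0.0833333° lon × 0.0416667° lat. Centre is SW corner plus half of each.
latitude 80.3125° S, longitude 38.7083° E.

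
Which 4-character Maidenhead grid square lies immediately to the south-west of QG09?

PG98

Longitude square 0; −1 → -1, wraps to 9, carry into field.
Longitude field Q = 16; −1 → 15 = P.
Latitude square 9; −1 → 8.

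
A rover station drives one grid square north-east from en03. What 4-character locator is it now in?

EN14

Longitude square 0; +1 → 1.
Latitude square 3; +1 → 4.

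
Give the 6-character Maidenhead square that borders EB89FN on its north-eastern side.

EB89go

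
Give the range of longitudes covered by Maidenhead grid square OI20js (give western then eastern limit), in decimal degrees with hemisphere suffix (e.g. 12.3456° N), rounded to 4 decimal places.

Field O=14, I=8: +14·20° lon, +8·10° lat → SW at lon 100°, lat -10°.
Square 2, 0: +2·2° lon, +0·1° lat → SW at lon 104°, lat -10°.
Subsquare j=9, s=18: +9·0.0833333° lon, +18·0.0416667° lat → SW at lon 104.75°, lat -9.25°.
Cell spans 0.0833333° lon × 0.0416667° lat.
west 104.7500° E, east 104.8333° E.

104.7500° E, 104.8333° E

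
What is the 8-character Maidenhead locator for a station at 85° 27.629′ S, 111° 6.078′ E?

Add 180° to longitude and 90° to latitude: 291.10130, 4.53952.
Field (20°×10°, letters A–R): lon ⌊291.10130/20⌋ = 14 → O; lat ⌊4.53952/10⌋ = 0 → A.
Square (2°×1°, digits 0–9): lon ⌊11.10130/2⌋ = 5; lat ⌊4.53952/1⌋ = 4.
Subsquare (5′×2.5′, letters a–x): lon ⌊1.10130/0.0833333⌋ = 13 → n; lat ⌊0.53952/0.0416667⌋ = 12 → m.
Extended square (30″×15″, digits 0–9): lon ⌊0.01797/0.00833333⌋ = 2; lat ⌊0.03952/0.00416667⌋ = 9.

OA54nm29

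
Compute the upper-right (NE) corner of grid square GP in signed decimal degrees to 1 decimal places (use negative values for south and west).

70.0, -40.0

Field G=6, P=15: +6·20° lon, +15·10° lat → SW at lon -60°, lat 60°.
Cell spans 20° lon × 10° lat. NE corner is SW corner plus one full cell.
latitude 70.0, longitude -40.0.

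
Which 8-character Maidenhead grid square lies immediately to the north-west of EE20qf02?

EE20pf93

Longitude extended square 0; −1 → -1, wraps to 9, carry into subsquare.
Longitude subsquare q = 16; −1 → 15 = p.
Latitude extended square 2; +1 → 3.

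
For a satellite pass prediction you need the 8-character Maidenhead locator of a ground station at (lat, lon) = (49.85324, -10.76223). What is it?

IN49ou84

Add 180° to longitude and 90° to latitude: 169.23777, 139.85324.
Field: 169.23777/20 → 8 → I, 139.85324/10 → 13 → N; chars IN.
Square: 9.23777/2 → 4, 9.85324/1 → 9; chars 49.
Subsquare: 1.23777/0.0833333 → 14 → o, 0.85324/0.0416667 → 20 → u; chars ou.
Extended square: 0.07110/0.00833333 → 8, 0.01991/0.00416667 → 4; chars 84.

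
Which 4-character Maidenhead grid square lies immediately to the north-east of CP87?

CP98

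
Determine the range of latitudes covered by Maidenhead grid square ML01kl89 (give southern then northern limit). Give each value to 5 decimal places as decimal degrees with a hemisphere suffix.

Field M=12, L=11: +12·20° lon, +11·10° lat → SW at lon 60°, lat 20°.
Square 0, 1: +0·2° lon, +1·1° lat → SW at lon 60°, lat 21°.
Subsquare k=10, l=11: +10·0.0833333° lon, +11·0.0416667° lat → SW at lon 60.8333°, lat 21.4583°.
Extended square 8, 9: +8·0.00833333° lon, +9·0.00416667° lat → SW at lon 60.9°, lat 21.4958°.
Cell spans 0.00833333° lon × 0.00416667° lat.
south 21.49583° N, north 21.50000° N.

21.49583° N, 21.50000° N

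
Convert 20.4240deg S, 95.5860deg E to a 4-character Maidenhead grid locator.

NG79

Offset from 180°W / 90°S: lon 275.59°, lat 69.58°.
Field: lon ⌊275.59/20⌋ = 13 → N; lat ⌊69.58/10⌋ = 6 → G.
Square: lon ⌊15.59/2⌋ = 7; lat ⌊9.58/1⌋ = 9.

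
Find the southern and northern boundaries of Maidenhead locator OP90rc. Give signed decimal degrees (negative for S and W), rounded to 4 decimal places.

60.0833, 60.1250

Field O=14, P=15: +14·20° lon, +15·10° lat → SW at lon 100°, lat 60°.
Square 9, 0: +9·2° lon, +0·1° lat → SW at lon 118°, lat 60°.
Subsquare r=17, c=2: +17·0.0833333° lon, +2·0.0416667° lat → SW at lon 119.417°, lat 60.0833°.
Cell spans 0.0833333° lon × 0.0416667° lat.
south 60.0833, north 60.1250.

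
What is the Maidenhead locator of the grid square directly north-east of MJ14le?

Longitude subsquare l = 11; +1 → 12 = m.
Latitude subsquare e = 4; +1 → 5 = f.

MJ14mf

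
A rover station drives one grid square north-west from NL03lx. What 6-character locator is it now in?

NL04ka

Longitude subsquare l = 11; −1 → 10 = k.
Latitude subsquare x = 23; +1 → 24, wraps to 0 = a, carry into square.
Latitude square 3; +1 → 4.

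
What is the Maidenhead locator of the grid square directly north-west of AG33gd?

AG33fe

Longitude subsquare g = 6; −1 → 5 = f.
Latitude subsquare d = 3; +1 → 4 = e.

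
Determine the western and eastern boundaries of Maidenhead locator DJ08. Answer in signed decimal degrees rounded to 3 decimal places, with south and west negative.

-120.000, -118.000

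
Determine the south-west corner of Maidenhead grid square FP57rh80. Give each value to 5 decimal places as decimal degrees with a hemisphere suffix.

Field F=5, P=15: +5·20° lon, +15·10° lat → SW at lon -80°, lat 60°.
Square 5, 7: +5·2° lon, +7·1° lat → SW at lon -70°, lat 67°.
Subsquare r=17, h=7: +17·0.0833333° lon, +7·0.0416667° lat → SW at lon -68.5833°, lat 67.2917°.
Extended square 8, 0: +8·0.00833333° lon, +0·0.00416667° lat → SW at lon -68.5167°, lat 67.2917°.
latitude 67.29167° N, longitude 68.51667° W.

67.29167° N, 68.51667° W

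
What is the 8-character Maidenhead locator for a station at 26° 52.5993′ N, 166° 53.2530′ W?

Shift to the Maidenhead origin (180°W, 90°S): lon 13.11245, lat 116.87665.
Field: lon ⌊13.11245/20⌋ = 0 → A; lat ⌊116.87665/10⌋ = 11 → L.
Square: lon ⌊13.11245/2⌋ = 6; lat ⌊6.87665/1⌋ = 6.
Subsquare: lon ⌊1.11245/0.0833333⌋ = 13 → n; lat ⌊0.87665/0.0416667⌋ = 21 → v.
Extended square: lon ⌊0.02912/0.00833333⌋ = 3; lat ⌊0.00165/0.00416667⌋ = 0.

AL66nv30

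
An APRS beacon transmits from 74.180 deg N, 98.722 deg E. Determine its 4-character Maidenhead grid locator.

NQ94

Offset from 180°W / 90°S: lon 278.72°, lat 164.18°.
Field: 278.72/20 → 13 → N, 164.18/10 → 16 → Q; chars NQ.
Square: 18.72/2 → 9, 4.18/1 → 4; chars 94.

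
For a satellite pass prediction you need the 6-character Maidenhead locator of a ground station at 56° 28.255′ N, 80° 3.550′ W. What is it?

Offset from 180°W / 90°S: lon 99.9408°, lat 146.4709°.
Field: 99.9408/20 → 4 → E, 146.4709/10 → 14 → O; chars EO.
Square: 19.9408/2 → 9, 6.4709/1 → 6; chars 96.
Subsquare: 1.9408/0.0833333 → 23 → x, 0.4709/0.0416667 → 11 → l; chars xl.

EO96xl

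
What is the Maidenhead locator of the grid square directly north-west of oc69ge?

Longitude subsquare g = 6; −1 → 5 = f.
Latitude subsquare e = 4; +1 → 5 = f.

OC69ff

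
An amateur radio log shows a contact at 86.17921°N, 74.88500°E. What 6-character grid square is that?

Offset from 180°W / 90°S: lon 254.8850°, lat 176.1792°.
Field: lon ⌊254.8850/20⌋ = 12 → M; lat ⌊176.1792/10⌋ = 17 → R.
Square: lon ⌊14.8850/2⌋ = 7; lat ⌊6.1792/1⌋ = 6.
Subsquare: lon ⌊0.8850/0.0833333⌋ = 10 → k; lat ⌊0.1792/0.0416667⌋ = 4 → e.

MR76ke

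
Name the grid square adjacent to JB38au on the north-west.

JB28xv

Longitude subsquare a = 0; −1 → -1, wraps to 23 = x, carry into square.
Longitude square 3; −1 → 2.
Latitude subsquare u = 20; +1 → 21 = v.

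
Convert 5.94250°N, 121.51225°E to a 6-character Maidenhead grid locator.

Offset from 180°W / 90°S: lon 301.5122°, lat 95.9425°.
Field: 301.5122/20 → 15 → P, 95.9425/10 → 9 → J; chars PJ.
Square: 1.5122/2 → 0, 5.9425/1 → 5; chars 05.
Subsquare: 1.5122/0.0833333 → 18 → s, 0.9425/0.0416667 → 22 → w; chars sw.

PJ05sw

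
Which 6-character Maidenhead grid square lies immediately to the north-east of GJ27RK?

GJ27sl

Longitude subsquare r = 17; +1 → 18 = s.
Latitude subsquare k = 10; +1 → 11 = l.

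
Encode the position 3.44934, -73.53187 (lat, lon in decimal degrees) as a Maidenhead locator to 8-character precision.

Offset from 180°W / 90°S: lon 106.46813°, lat 93.44934°.
Field: lon ⌊106.46813/20⌋ = 5 → F; lat ⌊93.44934/10⌋ = 9 → J.
Square: lon ⌊6.46813/2⌋ = 3; lat ⌊3.44934/1⌋ = 3.
Subsquare: lon ⌊0.46813/0.0833333⌋ = 5 → f; lat ⌊0.44934/0.0416667⌋ = 10 → k.
Extended square: lon ⌊0.05146/0.00833333⌋ = 6; lat ⌊0.03267/0.00416667⌋ = 7.

FJ33fk67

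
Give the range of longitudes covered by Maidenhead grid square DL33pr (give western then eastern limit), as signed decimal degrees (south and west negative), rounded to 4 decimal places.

-112.7500, -112.6667

Field D=3, L=11: +3·20° lon, +11·10° lat → SW at lon -120°, lat 20°.
Square 3, 3: +3·2° lon, +3·1° lat → SW at lon -114°, lat 23°.
Subsquare p=15, r=17: +15·0.0833333° lon, +17·0.0416667° lat → SW at lon -112.75°, lat 23.7083°.
Cell spans 0.0833333° lon × 0.0416667° lat.
west -112.7500, east -112.6667.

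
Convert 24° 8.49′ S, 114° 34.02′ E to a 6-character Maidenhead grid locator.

Add 180° to longitude and 90° to latitude: 294.5670, 65.8585.
Field: lon ⌊294.5670/20⌋ = 14 → O; lat ⌊65.8585/10⌋ = 6 → G.
Square: lon ⌊14.5670/2⌋ = 7; lat ⌊5.8585/1⌋ = 5.
Subsquare: lon ⌊0.5670/0.0833333⌋ = 6 → g; lat ⌊0.8585/0.0416667⌋ = 20 → u.

OG75gu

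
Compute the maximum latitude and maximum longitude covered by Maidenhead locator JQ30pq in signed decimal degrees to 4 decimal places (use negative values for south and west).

70.7083, 7.3333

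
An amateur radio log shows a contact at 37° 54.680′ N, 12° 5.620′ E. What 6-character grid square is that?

JM67bv

Shift to the Maidenhead origin (180°W, 90°S): lon 192.0937, lat 127.9113.
Field: 192.0937/20 → 9 → J, 127.9113/10 → 12 → M; chars JM.
Square: 12.0937/2 → 6, 7.9113/1 → 7; chars 67.
Subsquare: 0.0937/0.0833333 → 1 → b, 0.9113/0.0416667 → 21 → v; chars bv.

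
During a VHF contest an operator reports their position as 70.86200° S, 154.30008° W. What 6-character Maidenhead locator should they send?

Offset from 180°W / 90°S: lon 25.6999°, lat 19.1380°.
Field: lon ⌊25.6999/20⌋ = 1 → B; lat ⌊19.1380/10⌋ = 1 → B.
Square: lon ⌊5.6999/2⌋ = 2; lat ⌊9.1380/1⌋ = 9.
Subsquare: lon ⌊1.6999/0.0833333⌋ = 20 → u; lat ⌊0.1380/0.0416667⌋ = 3 → d.

BB29ud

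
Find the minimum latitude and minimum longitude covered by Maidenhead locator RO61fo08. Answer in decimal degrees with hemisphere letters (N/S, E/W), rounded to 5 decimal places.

Field R=17, O=14: +17·20° lon, +14·10° lat → SW at lon 160°, lat 50°.
Square 6, 1: +6·2° lon, +1·1° lat → SW at lon 172°, lat 51°.
Subsquare f=5, o=14: +5·0.0833333° lon, +14·0.0416667° lat → SW at lon 172.417°, lat 51.5833°.
Extended square 0, 8: +0·0.00833333° lon, +8·0.00416667° lat → SW at lon 172.417°, lat 51.6167°.
latitude 51.61667° N, longitude 172.41667° E.

51.61667° N, 172.41667° E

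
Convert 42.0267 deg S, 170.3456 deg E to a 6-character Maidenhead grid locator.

RE57ex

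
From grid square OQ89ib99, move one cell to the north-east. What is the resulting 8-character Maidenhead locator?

OQ89jc00

Longitude extended square 9; +1 → 10, wraps to 0, carry into subsquare.
Longitude subsquare i = 8; +1 → 9 = j.
Latitude extended square 9; +1 → 10, wraps to 0, carry into subsquare.
Latitude subsquare b = 1; +1 → 2 = c.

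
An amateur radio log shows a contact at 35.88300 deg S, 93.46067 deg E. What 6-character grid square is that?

Shift to the Maidenhead origin (180°W, 90°S): lon 273.4607, lat 54.1170.
Field: 273.4607/20 → 13 → N, 54.1170/10 → 5 → F; chars NF.
Square: 13.4607/2 → 6, 4.1170/1 → 4; chars 64.
Subsquare: 1.4607/0.0833333 → 17 → r, 0.1170/0.0416667 → 2 → c; chars rc.

NF64rc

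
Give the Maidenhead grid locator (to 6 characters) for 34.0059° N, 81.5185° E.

Shift to the Maidenhead origin (180°W, 90°S): lon 261.5185, lat 124.0059.
Field (20°×10°, letters A–R): 261.5185/20 → 13 → N, 124.0059/10 → 12 → M; chars NM.
Square (2°×1°, digits 0–9): 1.5185/2 → 0, 4.0059/1 → 4; chars 04.
Subsquare (5′×2.5′, letters a–x): 1.5185/0.0833333 → 18 → s, 0.0059/0.0416667 → 0 → a; chars sa.

NM04sa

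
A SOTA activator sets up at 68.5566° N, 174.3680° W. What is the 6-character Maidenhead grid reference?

AP28tn

Add 180° to longitude and 90° to latitude: 5.6320, 158.5566.
Field: lon ⌊5.6320/20⌋ = 0 → A; lat ⌊158.5566/10⌋ = 15 → P.
Square: lon ⌊5.6320/2⌋ = 2; lat ⌊8.5566/1⌋ = 8.
Subsquare: lon ⌊1.6320/0.0833333⌋ = 19 → t; lat ⌊0.5566/0.0416667⌋ = 13 → n.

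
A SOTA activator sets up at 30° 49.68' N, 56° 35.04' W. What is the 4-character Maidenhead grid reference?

Shift to the Maidenhead origin (180°W, 90°S): lon 123.42, lat 120.83.
Field (20°×10°, letters A–R): lon ⌊123.42/20⌋ = 6 → G; lat ⌊120.83/10⌋ = 12 → M.
Square (2°×1°, digits 0–9): lon ⌊3.42/2⌋ = 1; lat ⌊0.83/1⌋ = 0.

GM10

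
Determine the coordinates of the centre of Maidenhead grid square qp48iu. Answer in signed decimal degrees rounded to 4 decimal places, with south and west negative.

68.8542, 148.7083

Field Q=16, P=15: +16·20° lon, +15·10° lat → SW at lon 140°, lat 60°.
Square 4, 8: +4·2° lon, +8·1° lat → SW at lon 148°, lat 68°.
Subsquare i=8, u=20: +8·0.0833333° lon, +20·0.0416667° lat → SW at lon 148.667°, lat 68.8333°.
Cell spans 0.0833333° lon × 0.0416667° lat. Centre is SW corner plus half of each.
latitude 68.8542, longitude 148.7083.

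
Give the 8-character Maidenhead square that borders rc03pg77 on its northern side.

RC03pg78

Latitude extended square 7; +1 → 8.
The longitude characters are unchanged.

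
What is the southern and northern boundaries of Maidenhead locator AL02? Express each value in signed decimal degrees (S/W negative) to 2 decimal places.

22.00, 23.00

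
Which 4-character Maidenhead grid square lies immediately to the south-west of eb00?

DA99

Longitude square 0; −1 → -1, wraps to 9, carry into field.
Longitude field E = 4; −1 → 3 = D.
Latitude square 0; −1 → -1, wraps to 9, carry into field.
Latitude field B = 1; −1 → 0 = A.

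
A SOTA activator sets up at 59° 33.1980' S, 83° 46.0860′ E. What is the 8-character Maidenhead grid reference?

Offset from 180°W / 90°S: lon 263.76810°, lat 30.44670°.
Field: lon ⌊263.76810/20⌋ = 13 → N; lat ⌊30.44670/10⌋ = 3 → D.
Square: lon ⌊3.76810/2⌋ = 1; lat ⌊0.44670/1⌋ = 0.
Subsquare: lon ⌊1.76810/0.0833333⌋ = 21 → v; lat ⌊0.44670/0.0416667⌋ = 10 → k.
Extended square: lon ⌊0.01810/0.00833333⌋ = 2; lat ⌊0.03003/0.00416667⌋ = 7.

ND10vk27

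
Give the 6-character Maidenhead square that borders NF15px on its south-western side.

NF15ow

Longitude subsquare p = 15; −1 → 14 = o.
Latitude subsquare x = 23; −1 → 22 = w.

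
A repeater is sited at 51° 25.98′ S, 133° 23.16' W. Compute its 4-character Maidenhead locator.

CD38

Offset from 180°W / 90°S: lon 46.61°, lat 38.57°.
Field: lon ⌊46.61/20⌋ = 2 → C; lat ⌊38.57/10⌋ = 3 → D.
Square: lon ⌊6.61/2⌋ = 3; lat ⌊8.57/1⌋ = 8.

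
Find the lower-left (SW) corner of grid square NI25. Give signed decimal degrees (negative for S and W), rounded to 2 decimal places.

-5.00, 84.00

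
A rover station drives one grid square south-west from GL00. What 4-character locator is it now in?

FK99

Longitude square 0; −1 → -1, wraps to 9, carry into field.
Longitude field G = 6; −1 → 5 = F.
Latitude square 0; −1 → -1, wraps to 9, carry into field.
Latitude field L = 11; −1 → 10 = K.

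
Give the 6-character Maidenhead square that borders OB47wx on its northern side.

OB48wa

Latitude subsquare x = 23; +1 → 24, wraps to 0 = a, carry into square.
Latitude square 7; +1 → 8.
The longitude characters are unchanged.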